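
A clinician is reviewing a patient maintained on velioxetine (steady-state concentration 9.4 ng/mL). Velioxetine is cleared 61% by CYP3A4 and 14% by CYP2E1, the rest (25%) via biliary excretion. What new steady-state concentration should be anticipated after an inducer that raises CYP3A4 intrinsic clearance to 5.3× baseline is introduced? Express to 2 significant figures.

2.6 ng/mL

The CYP3A4 pathway (61% of clearance) is boosted to 5.3× activity: 0.61 × 5.3 = 3.233.
CYP2E1 (14%) and the residual 25% are unaffected.
New clearance relative to baseline: 3.233 + 0.14 + 0.25 = 3.623.
With dosing unchanged, steady-state concentration scales as 1/CL: 9.4 / 3.623 = 2.6 ng/mL.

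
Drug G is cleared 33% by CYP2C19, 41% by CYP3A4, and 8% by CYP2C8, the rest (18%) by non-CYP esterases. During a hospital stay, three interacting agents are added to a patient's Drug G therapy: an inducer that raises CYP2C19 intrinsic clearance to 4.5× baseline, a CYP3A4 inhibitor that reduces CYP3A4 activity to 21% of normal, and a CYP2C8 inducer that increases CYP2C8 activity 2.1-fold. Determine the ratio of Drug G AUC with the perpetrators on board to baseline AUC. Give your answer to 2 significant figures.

The CYP2C19 pathway (33% of clearance) increases to 4.5× activity: 0.33 × 4.5 = 1.485.
The CYP3A4 pathway (41% of clearance) drops to 0.21× activity: 0.41 × 0.21 = 0.0861.
The CYP2C8 pathway (8% of clearance) is boosted to 2.1× activity: 0.08 × 2.1 = 0.168.
The remaining 18% of clearance is unaffected.
Relative clearance = 1.485 + 0.0861 + 0.168 + 0.18 = 1.9191.
Net AUC ratio = 1 / 1.9191 = 0.52.

0.52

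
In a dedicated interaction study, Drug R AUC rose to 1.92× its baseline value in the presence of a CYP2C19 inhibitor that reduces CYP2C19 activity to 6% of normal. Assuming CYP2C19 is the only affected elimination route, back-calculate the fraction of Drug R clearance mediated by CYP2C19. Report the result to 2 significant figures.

0.51

Call the CYP2C19 fraction fm. After the interaction, CL_new/CL_old = fm × 0.06 + (1 − fm).
AUC ratio = 1 / (new CL fraction), so new CL fraction = 1 / 1.92 = 0.5208.
fm × 0.06 + 1 − fm = 0.5208  ⇒  fm × (0.06 − 1) = −0.4792  ⇒  fm = 0.51.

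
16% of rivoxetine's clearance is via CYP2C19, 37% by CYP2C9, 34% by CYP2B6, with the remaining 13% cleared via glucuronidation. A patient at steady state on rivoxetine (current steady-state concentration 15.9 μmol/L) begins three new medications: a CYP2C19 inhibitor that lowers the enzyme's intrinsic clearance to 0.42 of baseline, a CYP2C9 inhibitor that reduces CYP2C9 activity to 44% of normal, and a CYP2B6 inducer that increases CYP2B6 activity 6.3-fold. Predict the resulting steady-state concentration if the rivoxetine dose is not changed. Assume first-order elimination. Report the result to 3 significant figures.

6.35 μmol/L

The CYP2C19 pathway (16% of clearance) falls to 0.42× activity: 0.16 × 0.42 = 0.0672.
The CYP2C9 pathway (37% of clearance) falls to 0.44× activity: 0.37 × 0.44 = 0.1628.
The CYP2B6 pathway (34% of clearance) increases to 6.3× activity: 0.34 × 6.3 = 2.142.
Non-CYP routes (13%) are unchanged.
New clearance relative to baseline: 0.0672 + 0.1628 + 2.142 + 0.13 = 2.502.
Dividing the baseline by the relative clearance: 15.9 / 2.502 = 6.35 μmol/L.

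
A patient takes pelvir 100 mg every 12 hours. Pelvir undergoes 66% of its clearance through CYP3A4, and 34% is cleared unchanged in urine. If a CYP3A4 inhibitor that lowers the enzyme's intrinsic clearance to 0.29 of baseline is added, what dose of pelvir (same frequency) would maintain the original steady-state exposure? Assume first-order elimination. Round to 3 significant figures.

53.1 mg

CYP3A4: 0.66 × 0.29 = 0.1914
Other: 0.34 (unchanged)
CL_new/CL_old = 0.1914 + 0.34 = 0.5314.
Exposure is unchanged when dose changes in proportion to clearance. New dose = 100 mg × 0.5314 = 53.1 mg.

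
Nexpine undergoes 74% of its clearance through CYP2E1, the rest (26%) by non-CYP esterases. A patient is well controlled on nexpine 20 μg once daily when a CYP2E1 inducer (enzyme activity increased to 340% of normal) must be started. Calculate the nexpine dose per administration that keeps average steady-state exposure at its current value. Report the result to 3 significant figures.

The CYP2E1 pathway (74% of clearance) rises to 3.4× activity: 0.74 × 3.4 = 2.516.
Non-CYP routes (26%) are unchanged.
New clearance relative to baseline: 2.516 + 0.26 = 2.776.
To maintain the same steady-state level, dose must scale with clearance: new dose = 20 × 2.776 = 55.5 μg.

55.5 μg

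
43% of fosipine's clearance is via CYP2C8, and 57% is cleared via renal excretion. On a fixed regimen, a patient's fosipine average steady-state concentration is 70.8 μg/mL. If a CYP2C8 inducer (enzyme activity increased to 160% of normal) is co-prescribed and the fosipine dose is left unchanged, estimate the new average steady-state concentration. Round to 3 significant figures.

56.3 μg/mL

CYP2C8: 0.43 × 1.6 = 0.688
Other: 0.57 (unchanged)
Relative clearance = 0.688 + 0.57 = 1.258.
With dosing unchanged, average steady-state concentration scales as 1/CL: 70.8 / 1.258 = 56.3 μg/mL.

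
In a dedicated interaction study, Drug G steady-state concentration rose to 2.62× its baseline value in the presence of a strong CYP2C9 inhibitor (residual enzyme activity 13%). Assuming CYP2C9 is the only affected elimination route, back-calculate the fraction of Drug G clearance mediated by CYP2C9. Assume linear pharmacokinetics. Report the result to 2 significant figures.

Let x = fm,CYP2C9. Because steady-state concentration ∝ 1/CL, relative clearance fell to 1/2.62 = 0.3817.
Only the CYP2C9 route changed, so 0.3817 = x·0.13 + (1 − x), giving x = 0.71.

0.71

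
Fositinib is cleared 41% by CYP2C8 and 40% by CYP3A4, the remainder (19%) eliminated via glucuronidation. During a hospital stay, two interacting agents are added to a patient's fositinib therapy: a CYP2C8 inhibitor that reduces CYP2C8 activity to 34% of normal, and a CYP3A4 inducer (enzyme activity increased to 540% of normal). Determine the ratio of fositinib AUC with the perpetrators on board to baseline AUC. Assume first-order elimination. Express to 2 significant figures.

The CYP2C8 pathway (41% of clearance) drops to 0.34× activity: 0.41 × 0.34 = 0.1394.
The CYP3A4 pathway (40% of clearance) increases to 5.4× activity: 0.4 × 5.4 = 2.16.
Non-CYP routes (19%) are unchanged.
CL_new/CL_old = 0.1394 + 2.16 + 0.19 = 2.4894.
Net AUC ratio = 1 / 2.4894 = 0.40.

0.40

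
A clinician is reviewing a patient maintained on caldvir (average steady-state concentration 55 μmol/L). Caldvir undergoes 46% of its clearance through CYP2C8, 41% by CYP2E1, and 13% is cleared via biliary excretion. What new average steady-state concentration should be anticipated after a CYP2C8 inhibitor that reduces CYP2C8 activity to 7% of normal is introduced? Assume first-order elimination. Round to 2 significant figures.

96 μmol/L

The CYP2C8 pathway (46% of clearance) falls to 0.07× activity: 0.46 × 0.07 = 0.0322.
CYP2E1 (41%) and the residual 13% are unaffected.
New clearance relative to baseline: 0.0322 + 0.41 + 0.13 = 0.5722.
Average steady-state concentration ∝ 1/CL, so new value = 55 / 0.5722 = 96 μmol/L.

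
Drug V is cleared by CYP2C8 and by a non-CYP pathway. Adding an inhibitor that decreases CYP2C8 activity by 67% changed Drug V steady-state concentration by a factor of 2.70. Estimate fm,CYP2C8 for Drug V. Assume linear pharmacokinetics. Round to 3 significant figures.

Write x for the fraction cleared via CYP2C8. The observed steady-state concentration change means clearance fell to 1/2.70 = 0.3704 of baseline.
Setting x·0.33 + (1 − x) = 0.3704 and solving: x = (0.3704 − 1)/(0.33 − 1) = 0.940.

0.940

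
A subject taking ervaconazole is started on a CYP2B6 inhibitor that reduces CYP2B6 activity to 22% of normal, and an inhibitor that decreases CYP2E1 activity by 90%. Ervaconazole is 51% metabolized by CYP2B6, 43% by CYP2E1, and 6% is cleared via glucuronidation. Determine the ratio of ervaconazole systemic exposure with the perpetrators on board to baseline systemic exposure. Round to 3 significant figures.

4.65

The CYP2B6 pathway (51% of clearance) drops to 0.22× activity: 0.51 × 0.22 = 0.1122.
The CYP2E1 pathway (43% of clearance) drops to 0.1× activity: 0.43 × 0.1 = 0.043.
The remaining 6% of clearance is unaffected.
New clearance relative to baseline: 0.1122 + 0.043 + 0.06 = 0.2152.
Systemic exposure ∝ 1/CL: fold-change = 1 / 0.2152 = 4.65.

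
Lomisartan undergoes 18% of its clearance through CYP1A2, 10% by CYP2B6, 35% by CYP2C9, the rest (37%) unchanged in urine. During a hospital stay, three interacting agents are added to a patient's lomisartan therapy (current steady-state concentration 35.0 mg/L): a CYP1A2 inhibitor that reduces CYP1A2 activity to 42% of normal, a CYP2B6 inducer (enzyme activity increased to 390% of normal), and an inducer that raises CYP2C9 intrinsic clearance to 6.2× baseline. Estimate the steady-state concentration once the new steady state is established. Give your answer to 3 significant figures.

The CYP1A2 pathway (18% of clearance) is reduced to 0.42× activity: 0.18 × 0.42 = 0.0756.
The CYP2B6 pathway (10% of clearance) increases to 3.9× activity: 0.1 × 3.9 = 0.39.
The CYP2C9 pathway (35% of clearance) is boosted to 6.2× activity: 0.35 × 6.2 = 2.17.
The remaining 37% of clearance is unaffected.
Relative clearance = 0.0756 + 0.39 + 2.17 + 0.37 = 3.0056.
Dividing the baseline by the relative clearance: 35.0 / 3.0056 = 11.6 mg/L.

11.6 mg/L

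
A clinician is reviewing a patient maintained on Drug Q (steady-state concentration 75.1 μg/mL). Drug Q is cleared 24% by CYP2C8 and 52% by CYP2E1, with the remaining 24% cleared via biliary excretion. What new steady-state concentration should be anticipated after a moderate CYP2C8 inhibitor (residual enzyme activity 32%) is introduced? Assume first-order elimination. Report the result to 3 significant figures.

89.7 μg/mL

The CYP2C8 pathway (24% of clearance) drops to 0.32× activity: 0.24 × 0.32 = 0.0768.
CYP2E1 (52%) and the residual 24% are unaffected.
CL_new/CL_old = 0.0768 + 0.52 + 0.24 = 0.8368.
Steady-state concentration ∝ 1/CL, so new value = 75.1 / 0.8368 = 89.7 μg/mL.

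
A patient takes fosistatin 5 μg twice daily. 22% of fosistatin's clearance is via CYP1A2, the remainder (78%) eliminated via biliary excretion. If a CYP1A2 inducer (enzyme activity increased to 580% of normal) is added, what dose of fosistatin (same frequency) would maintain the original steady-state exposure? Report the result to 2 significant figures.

CYP1A2: 0.22 × 5.8 = 1.276
Other: 0.78 (unchanged)
New clearance relative to baseline: 1.276 + 0.78 = 2.056.
To maintain the same steady-state level, dose must scale with clearance: new dose = 5 × 2.056 = 10 μg.

10 μg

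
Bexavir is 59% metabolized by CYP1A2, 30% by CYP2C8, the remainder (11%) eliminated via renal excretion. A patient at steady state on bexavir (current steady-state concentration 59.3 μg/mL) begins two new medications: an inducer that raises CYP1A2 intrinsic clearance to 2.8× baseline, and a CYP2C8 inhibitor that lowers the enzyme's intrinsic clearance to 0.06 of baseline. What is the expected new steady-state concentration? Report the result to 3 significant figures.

33.3 μg/mL

The CYP1A2 pathway (59% of clearance) rises to 2.8× activity: 0.59 × 2.8 = 1.652.
The CYP2C8 pathway (30% of clearance) is reduced to 0.06× activity: 0.3 × 0.06 = 0.018.
The remaining 11% of clearance is unaffected.
CL_new/CL_old = 1.652 + 0.018 + 0.11 = 1.78.
New steady-state concentration = 59.3 / 1.78 = 33.3 μg/mL (concentration scales inversely with clearance).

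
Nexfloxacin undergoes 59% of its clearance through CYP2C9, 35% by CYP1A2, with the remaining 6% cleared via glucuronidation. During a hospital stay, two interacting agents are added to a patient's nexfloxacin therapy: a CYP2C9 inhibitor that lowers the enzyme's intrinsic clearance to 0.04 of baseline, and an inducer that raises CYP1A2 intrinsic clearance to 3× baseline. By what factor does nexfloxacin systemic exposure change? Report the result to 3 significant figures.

CYP2C9: 0.59 × 0.04 = 0.0236
CYP1A2: 0.35 × 3 = 1.05
Other: 0.06 (unchanged)
CL_new/CL_old = 0.0236 + 1.05 + 0.06 = 1.1336.
Systemic exposure ∝ 1/CL: fold-change = 1 / 1.1336 = 0.882.

0.882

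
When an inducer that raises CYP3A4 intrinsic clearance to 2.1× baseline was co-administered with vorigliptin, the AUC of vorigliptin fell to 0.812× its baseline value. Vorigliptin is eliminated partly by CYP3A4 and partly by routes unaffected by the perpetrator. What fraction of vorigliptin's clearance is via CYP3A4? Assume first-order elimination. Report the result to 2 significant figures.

0.21

Call the CYP3A4 fraction fm. After the interaction, CL_new/CL_old = fm × 2.1 + (1 − fm).
AUC ratio = 1 / (new CL fraction), so new CL fraction = 1 / 0.812 = 1.232.
fm × 2.1 + 1 − fm = 1.232  ⇒  fm × (2.1 − 1) = 0.2315  ⇒  fm = 0.21.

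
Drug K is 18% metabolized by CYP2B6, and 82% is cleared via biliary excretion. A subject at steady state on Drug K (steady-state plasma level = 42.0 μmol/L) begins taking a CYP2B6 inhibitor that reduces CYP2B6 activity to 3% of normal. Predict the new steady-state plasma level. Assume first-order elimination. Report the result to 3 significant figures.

50.9 μmol/L

CYP2B6: 0.18 × 0.03 = 0.0054
Other: 0.82 (unchanged)
Relative clearance = 0.0054 + 0.82 = 0.8254.
New steady-state plasma level = baseline ÷ relative clearance = 42.0 / 0.8254 = 50.9 μmol/L.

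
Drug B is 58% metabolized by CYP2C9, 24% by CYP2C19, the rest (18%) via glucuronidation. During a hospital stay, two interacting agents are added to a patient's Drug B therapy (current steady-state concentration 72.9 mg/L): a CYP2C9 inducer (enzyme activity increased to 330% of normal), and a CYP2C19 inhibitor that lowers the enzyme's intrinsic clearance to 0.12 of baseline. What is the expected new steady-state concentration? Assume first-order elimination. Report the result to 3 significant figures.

34.3 mg/L

The CYP2C9 pathway (58% of clearance) rises to 3.3× activity: 0.58 × 3.3 = 1.914.
The CYP2C19 pathway (24% of clearance) falls to 0.12× activity: 0.24 × 0.12 = 0.0288.
The remaining 18% of clearance is unaffected.
CL_new/CL_old = 1.914 + 0.0288 + 0.18 = 2.1228.
New steady-state concentration = 72.9 / 2.1228 = 34.3 mg/L (concentration scales inversely with clearance).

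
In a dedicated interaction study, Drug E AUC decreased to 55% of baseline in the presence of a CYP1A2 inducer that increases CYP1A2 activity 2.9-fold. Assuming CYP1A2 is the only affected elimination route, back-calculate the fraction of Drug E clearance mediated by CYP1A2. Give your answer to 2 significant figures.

Let fm be the CYP1A2 fraction. New clearance relative to baseline = fm × 2.9 + (1 − fm).
AUC ratio = 1 / (new CL fraction), so new CL fraction = 1 / 0.550 = 1.818.
fm × 2.9 + 1 − fm = 1.818  ⇒  fm × (2.9 − 1) = 0.8182  ⇒  fm = 0.43.

0.43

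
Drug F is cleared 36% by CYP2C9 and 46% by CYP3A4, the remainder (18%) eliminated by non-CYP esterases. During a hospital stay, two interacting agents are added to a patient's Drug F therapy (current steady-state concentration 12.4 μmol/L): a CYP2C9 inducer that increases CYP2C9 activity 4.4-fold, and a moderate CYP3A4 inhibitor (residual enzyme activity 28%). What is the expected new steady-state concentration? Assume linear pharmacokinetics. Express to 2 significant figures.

6.6 μmol/L

CYP2C9: 0.36 × 4.4 = 1.584
CYP3A4: 0.46 × 0.28 = 0.1288
Other: 0.18 (unchanged)
Relative clearance = 1.584 + 0.1288 + 0.18 = 1.8928.
New steady-state concentration = 12.4 / 1.8928 = 6.6 μmol/L (concentration scales inversely with clearance).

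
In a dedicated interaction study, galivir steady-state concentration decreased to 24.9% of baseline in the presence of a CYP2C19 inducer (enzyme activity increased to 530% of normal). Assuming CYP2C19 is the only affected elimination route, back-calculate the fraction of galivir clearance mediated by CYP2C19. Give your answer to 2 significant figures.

0.70

Let x = fm,CYP2C19. Because steady-state concentration ∝ 1/CL, relative clearance rose to 1/0.249 = 4.016.
Only the CYP2C19 route changed, so 4.016 = x·5.3 + (1 − x), giving x = 0.70.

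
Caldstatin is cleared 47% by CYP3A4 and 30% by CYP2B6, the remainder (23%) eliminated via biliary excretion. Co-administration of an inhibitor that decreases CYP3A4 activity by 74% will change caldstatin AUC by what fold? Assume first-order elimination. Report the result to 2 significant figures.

1.5

The CYP3A4 pathway (47% of clearance) is reduced to 0.26× activity: 0.47 × 0.26 = 0.1222.
CYP2B6 (30%) and the residual 23% are unaffected.
New clearance relative to baseline: 0.1222 + 0.3 + 0.23 = 0.6522.
Since AUC ∝ 1/CL, the ratio is 1 / 0.6522 = 1.5.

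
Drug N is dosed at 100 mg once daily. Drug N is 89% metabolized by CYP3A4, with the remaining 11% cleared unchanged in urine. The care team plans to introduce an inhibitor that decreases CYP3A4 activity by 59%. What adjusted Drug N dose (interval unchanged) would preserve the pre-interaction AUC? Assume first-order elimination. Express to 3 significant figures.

47.5 mg

The CYP3A4 pathway (89% of clearance) drops to 0.41× activity: 0.89 × 0.41 = 0.3649.
The remaining 11% of clearance is unaffected.
CL_new/CL_old = 0.3649 + 0.11 = 0.4749.
Css,avg = (dose rate)/CL, so holding Css fixed requires dose ∝ CL: 100 × 0.4749 = 47.5 mg.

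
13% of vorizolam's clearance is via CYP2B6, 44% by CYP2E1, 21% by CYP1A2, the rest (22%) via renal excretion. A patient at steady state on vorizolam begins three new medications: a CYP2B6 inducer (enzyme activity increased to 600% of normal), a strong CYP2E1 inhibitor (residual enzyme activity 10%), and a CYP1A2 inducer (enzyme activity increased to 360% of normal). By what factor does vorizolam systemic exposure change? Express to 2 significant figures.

0.56

The CYP2B6 pathway (13% of clearance) increases to 6× activity: 0.13 × 6 = 0.78.
The CYP2E1 pathway (44% of clearance) is reduced to 0.1× activity: 0.44 × 0.1 = 0.044.
The CYP1A2 pathway (21% of clearance) is boosted to 3.6× activity: 0.21 × 3.6 = 0.756.
Non-CYP routes (22%) are unchanged.
New clearance relative to baseline: 0.78 + 0.044 + 0.756 + 0.22 = 1.8.
Net systemic exposure ratio = 1 / 1.8 = 0.56.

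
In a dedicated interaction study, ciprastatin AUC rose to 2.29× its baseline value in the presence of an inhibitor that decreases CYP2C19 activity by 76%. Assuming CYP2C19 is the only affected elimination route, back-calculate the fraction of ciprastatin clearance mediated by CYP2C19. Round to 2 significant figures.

Call the CYP2C19 fraction fm. After the interaction, CL_new/CL_old = fm × 0.24 + (1 − fm).
AUC ratio = 1 / (new CL fraction), so new CL fraction = 1 / 2.29 = 0.4367.
fm × 0.24 + 1 − fm = 0.4367  ⇒  fm × (0.24 − 1) = −0.5633  ⇒  fm = 0.74.

0.74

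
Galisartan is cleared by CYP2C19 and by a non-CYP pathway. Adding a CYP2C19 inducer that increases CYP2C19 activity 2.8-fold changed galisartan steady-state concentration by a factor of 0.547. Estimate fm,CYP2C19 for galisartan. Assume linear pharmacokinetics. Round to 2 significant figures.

0.46

Let x = fm,CYP2C19. Because steady-state concentration ∝ 1/CL, relative clearance rose to 1/0.547 = 1.828.
Only the CYP2C19 route changed, so 1.828 = x·2.8 + (1 − x), giving x = 0.46.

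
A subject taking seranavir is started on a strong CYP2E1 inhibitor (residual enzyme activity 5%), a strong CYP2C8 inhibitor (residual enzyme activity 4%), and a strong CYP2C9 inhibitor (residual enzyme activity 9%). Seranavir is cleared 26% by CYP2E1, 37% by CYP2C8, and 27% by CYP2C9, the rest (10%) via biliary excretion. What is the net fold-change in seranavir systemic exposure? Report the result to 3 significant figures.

6.57

The CYP2E1 pathway (26% of clearance) drops to 0.05× activity: 0.26 × 0.05 = 0.013.
The CYP2C8 pathway (37% of clearance) falls to 0.04× activity: 0.37 × 0.04 = 0.0148.
The CYP2C9 pathway (27% of clearance) drops to 0.09× activity: 0.27 × 0.09 = 0.0243.
Non-CYP routes (10%) are unchanged.
CL_new/CL_old = 0.013 + 0.0148 + 0.0243 + 0.1 = 0.1521.
Net systemic exposure ratio = 1 / 0.1521 = 6.57.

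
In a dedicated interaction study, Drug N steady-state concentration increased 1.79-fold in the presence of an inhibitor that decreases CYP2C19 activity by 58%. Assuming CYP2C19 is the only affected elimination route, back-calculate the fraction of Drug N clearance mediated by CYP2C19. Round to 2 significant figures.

CL'/CL = 1 / 1.79 = 0.5587
0.42·fm + (1 − fm) = 0.5587
fm = (0.5587 − 1) / (0.42 − 1) = 0.76

0.76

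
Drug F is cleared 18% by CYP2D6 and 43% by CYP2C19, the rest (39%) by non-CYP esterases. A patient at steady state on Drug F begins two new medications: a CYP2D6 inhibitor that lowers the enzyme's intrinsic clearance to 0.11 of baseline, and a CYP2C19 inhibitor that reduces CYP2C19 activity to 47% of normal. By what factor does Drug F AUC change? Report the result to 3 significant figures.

1.63

The CYP2D6 pathway (18% of clearance) drops to 0.11× activity: 0.18 × 0.11 = 0.0198.
The CYP2C19 pathway (43% of clearance) falls to 0.47× activity: 0.43 × 0.47 = 0.2021.
Non-CYP routes (39%) are unchanged.
Relative clearance = 0.0198 + 0.2021 + 0.39 = 0.6119.
AUC ∝ 1/CL: fold-change = 1 / 0.6119 = 1.63.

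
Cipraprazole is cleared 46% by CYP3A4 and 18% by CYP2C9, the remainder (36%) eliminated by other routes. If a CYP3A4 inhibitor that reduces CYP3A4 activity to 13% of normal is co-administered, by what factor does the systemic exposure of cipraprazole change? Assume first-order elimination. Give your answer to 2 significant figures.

The CYP3A4 pathway (46% of clearance) is reduced to 0.13× activity: 0.46 × 0.13 = 0.0598.
CYP2C9 (18%) and the residual 36% are unaffected.
Relative clearance = 0.0598 + 0.18 + 0.36 = 0.5998.
Systemic exposure is inversely proportional to clearance, so the fold-change is 1 / 0.5998 = 1.7.

1.7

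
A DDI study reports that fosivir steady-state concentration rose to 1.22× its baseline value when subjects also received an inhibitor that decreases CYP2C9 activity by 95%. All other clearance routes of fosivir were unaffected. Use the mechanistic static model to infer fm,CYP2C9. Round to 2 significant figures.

Write x for the fraction cleared via CYP2C9. The observed steady-state concentration change means clearance fell to 1/1.22 = 0.8197 of baseline.
Only the CYP2C9 route changed, so 0.8197 = x·0.05 + (1 − x), giving x = 0.19.

0.19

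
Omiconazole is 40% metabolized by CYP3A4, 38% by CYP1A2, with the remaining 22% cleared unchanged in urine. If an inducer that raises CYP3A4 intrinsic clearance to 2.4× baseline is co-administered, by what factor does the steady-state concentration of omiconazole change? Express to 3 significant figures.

The CYP3A4 pathway (40% of clearance) is boosted to 2.4× activity: 0.4 × 2.4 = 0.96.
CYP1A2 (38%) and the residual 22% are unaffected.
Relative clearance = 0.96 + 0.38 + 0.22 = 1.56.
Steady-state concentration is inversely proportional to clearance, so the fold-change is 1 / 1.56 = 0.641.

0.641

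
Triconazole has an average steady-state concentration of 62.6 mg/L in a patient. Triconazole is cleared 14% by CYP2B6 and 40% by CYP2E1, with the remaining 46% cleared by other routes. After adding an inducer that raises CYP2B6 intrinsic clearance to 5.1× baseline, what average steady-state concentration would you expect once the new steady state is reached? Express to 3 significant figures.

39.8 mg/L

The CYP2B6 pathway (14% of clearance) rises to 5.1× activity: 0.14 × 5.1 = 0.714.
CYP2E1 (40%) and the residual 46% are unaffected.
New clearance relative to baseline: 0.714 + 0.4 + 0.46 = 1.574.
New average steady-state concentration = baseline ÷ relative clearance = 62.6 / 1.574 = 39.8 mg/L.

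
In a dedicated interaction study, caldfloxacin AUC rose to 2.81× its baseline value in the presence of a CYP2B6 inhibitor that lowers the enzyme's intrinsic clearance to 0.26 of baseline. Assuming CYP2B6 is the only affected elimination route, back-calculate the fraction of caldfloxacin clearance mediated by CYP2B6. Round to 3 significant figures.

Write x for the fraction cleared via CYP2B6. The observed AUC change means clearance fell to 1/2.81 = 0.3559 of baseline.
Only the CYP2B6 route changed, so 0.3559 = x·0.26 + (1 − x), giving x = 0.870.

0.870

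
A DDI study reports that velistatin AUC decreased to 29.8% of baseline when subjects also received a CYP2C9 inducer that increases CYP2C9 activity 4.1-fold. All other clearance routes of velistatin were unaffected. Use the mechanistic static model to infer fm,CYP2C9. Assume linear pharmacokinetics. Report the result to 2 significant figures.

Let fm be the CYP2C9 fraction. New clearance relative to baseline = fm × 4.1 + (1 − fm).
AUC ratio = 1 / (new CL fraction), so new CL fraction = 1 / 0.298 = 3.356.
fm × 4.1 + 1 − fm = 3.356  ⇒  fm × (4.1 − 1) = 2.356  ⇒  fm = 0.76.

0.76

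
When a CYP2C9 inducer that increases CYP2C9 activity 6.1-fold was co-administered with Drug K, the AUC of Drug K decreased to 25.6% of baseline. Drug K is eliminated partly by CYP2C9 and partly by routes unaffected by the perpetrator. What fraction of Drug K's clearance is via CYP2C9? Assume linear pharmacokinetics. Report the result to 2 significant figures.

Let fm be the CYP2C9 fraction. New clearance relative to baseline = fm × 6.1 + (1 − fm).
AUC ratio = 1 / (new CL fraction), so new CL fraction = 1 / 0.256 = 3.906.
fm × 6.1 + 1 − fm = 3.906  ⇒  fm × (6.1 − 1) = 2.906  ⇒  fm = 0.57.

0.57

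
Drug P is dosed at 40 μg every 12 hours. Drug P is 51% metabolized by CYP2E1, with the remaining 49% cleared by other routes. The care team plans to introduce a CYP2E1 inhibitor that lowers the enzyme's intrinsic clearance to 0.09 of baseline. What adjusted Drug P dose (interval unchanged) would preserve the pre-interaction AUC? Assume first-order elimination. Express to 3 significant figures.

21.4 μg

The CYP2E1 pathway (51% of clearance) is reduced to 0.09× activity: 0.51 × 0.09 = 0.0459.
The remaining 49% of clearance is unaffected.
Relative clearance = 0.0459 + 0.49 = 0.5359.
To maintain the same steady-state level, dose must scale with clearance: new dose = 40 × 0.5359 = 21.4 μg.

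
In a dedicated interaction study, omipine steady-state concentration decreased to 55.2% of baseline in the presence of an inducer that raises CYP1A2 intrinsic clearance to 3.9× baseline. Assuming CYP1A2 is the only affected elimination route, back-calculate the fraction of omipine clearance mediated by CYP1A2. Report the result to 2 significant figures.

Call the CYP1A2 fraction fm. After the interaction, CL_new/CL_old = fm × 3.9 + (1 − fm).
Steady-state concentration ratio = 1 / (new CL fraction), so new CL fraction = 1 / 0.552 = 1.812.
fm × 3.9 + 1 − fm = 1.812  ⇒  fm × (3.9 − 1) = 0.8116  ⇒  fm = 0.28.

0.28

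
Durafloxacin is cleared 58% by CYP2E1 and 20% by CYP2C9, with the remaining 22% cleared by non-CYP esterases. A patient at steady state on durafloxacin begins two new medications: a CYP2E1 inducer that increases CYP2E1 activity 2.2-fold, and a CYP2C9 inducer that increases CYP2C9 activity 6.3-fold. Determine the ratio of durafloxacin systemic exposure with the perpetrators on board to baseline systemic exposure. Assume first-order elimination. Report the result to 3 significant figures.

0.363

The CYP2E1 pathway (58% of clearance) increases to 2.2× activity: 0.58 × 2.2 = 1.276.
The CYP2C9 pathway (20% of clearance) is boosted to 6.3× activity: 0.2 × 6.3 = 1.26.
Non-CYP routes (22%) are unchanged.
CL_new/CL_old = 1.276 + 1.26 + 0.22 = 2.756.
Net systemic exposure ratio = 1 / 2.756 = 0.363.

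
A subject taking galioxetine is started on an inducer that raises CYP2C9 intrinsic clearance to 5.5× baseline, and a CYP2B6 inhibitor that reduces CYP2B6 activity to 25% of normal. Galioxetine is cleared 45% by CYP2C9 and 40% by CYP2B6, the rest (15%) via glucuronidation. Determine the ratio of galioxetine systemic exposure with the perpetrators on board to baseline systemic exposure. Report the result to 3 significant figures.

0.367

The CYP2C9 pathway (45% of clearance) rises to 5.5× activity: 0.45 × 5.5 = 2.475.
The CYP2B6 pathway (40% of clearance) is reduced to 0.25× activity: 0.4 × 0.25 = 0.1.
Non-CYP routes (15%) are unchanged.
New clearance relative to baseline: 2.475 + 0.1 + 0.15 = 2.725.
Systemic exposure ∝ 1/CL: fold-change = 1 / 2.725 = 0.367.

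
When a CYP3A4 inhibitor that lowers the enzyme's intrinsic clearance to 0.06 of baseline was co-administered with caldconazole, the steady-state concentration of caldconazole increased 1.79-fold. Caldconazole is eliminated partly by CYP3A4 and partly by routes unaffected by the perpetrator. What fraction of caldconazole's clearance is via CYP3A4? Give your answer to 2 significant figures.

Write x for the fraction cleared via CYP3A4. The observed steady-state concentration change means clearance fell to 1/1.79 = 0.5587 of baseline.
Setting x·0.06 + (1 − x) = 0.5587 and solving: x = (0.5587 − 1)/(0.06 − 1) = 0.47.

0.47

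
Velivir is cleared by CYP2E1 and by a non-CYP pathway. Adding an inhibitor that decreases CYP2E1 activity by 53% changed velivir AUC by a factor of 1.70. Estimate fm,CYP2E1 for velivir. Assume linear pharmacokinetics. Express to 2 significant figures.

0.78

Write x for the fraction cleared via CYP2E1. The observed AUC change means clearance fell to 1/1.70 = 0.5882 of baseline.
Only the CYP2E1 route changed, so 0.5882 = x·0.47 + (1 − x), giving x = 0.78.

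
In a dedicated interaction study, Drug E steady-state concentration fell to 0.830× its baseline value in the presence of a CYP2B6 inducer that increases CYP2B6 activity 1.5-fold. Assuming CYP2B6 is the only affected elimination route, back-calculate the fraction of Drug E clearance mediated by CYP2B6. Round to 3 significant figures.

0.410

Let x = fm,CYP2B6. Because steady-state concentration ∝ 1/CL, relative clearance rose to 1/0.830 = 1.205.
Setting x·1.5 + (1 − x) = 1.205 and solving: x = (1.205 − 1)/(1.5 − 1) = 0.410.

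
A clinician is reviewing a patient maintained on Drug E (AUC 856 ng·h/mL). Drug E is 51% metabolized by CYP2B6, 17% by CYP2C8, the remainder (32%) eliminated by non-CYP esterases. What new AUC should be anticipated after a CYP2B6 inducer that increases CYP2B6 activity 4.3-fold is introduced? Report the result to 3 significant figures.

CYP2B6: 0.51 × 4.3 = 2.193
CYP2C8: 0.17 (unchanged)
Other: 0.32 (unchanged)
CL_new/CL_old = 2.193 + 0.17 + 0.32 = 2.683.
AUC ∝ 1/CL, so new value = 856 / 2.683 = 319 ng·h/mL.

319 ng·h/mL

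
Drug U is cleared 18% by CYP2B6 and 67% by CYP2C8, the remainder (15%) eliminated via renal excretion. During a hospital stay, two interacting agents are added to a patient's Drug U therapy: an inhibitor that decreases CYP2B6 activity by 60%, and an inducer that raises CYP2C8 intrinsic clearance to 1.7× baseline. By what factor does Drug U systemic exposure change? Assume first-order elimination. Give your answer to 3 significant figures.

0.735

The CYP2B6 pathway (18% of clearance) is reduced to 0.4× activity: 0.18 × 0.4 = 0.072.
The CYP2C8 pathway (67% of clearance) is boosted to 1.7× activity: 0.67 × 1.7 = 1.139.
Non-CYP routes (15%) are unchanged.
New clearance relative to baseline: 0.072 + 1.139 + 0.15 = 1.361.
Systemic exposure ∝ 1/CL: fold-change = 1 / 1.361 = 0.735.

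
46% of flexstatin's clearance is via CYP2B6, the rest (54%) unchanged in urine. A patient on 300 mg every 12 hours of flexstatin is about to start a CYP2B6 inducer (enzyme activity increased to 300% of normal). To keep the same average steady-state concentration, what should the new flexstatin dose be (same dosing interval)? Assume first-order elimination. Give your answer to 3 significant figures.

The CYP2B6 pathway (46% of clearance) rises to 3× activity: 0.46 × 3 = 1.38.
The remaining 54% of clearance is unaffected.
Relative clearance = 1.38 + 0.54 = 1.92.
To maintain the same steady-state level, dose must scale with clearance: new dose = 300 × 1.92 = 576 mg.

576 mg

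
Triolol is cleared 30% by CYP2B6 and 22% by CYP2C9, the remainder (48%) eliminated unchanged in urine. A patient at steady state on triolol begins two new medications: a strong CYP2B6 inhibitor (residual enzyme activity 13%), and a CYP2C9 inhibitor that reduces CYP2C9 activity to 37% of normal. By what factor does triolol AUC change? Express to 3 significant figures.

The CYP2B6 pathway (30% of clearance) is reduced to 0.13× activity: 0.3 × 0.13 = 0.039.
The CYP2C9 pathway (22% of clearance) is reduced to 0.37× activity: 0.22 × 0.37 = 0.0814.
The remaining 48% of clearance is unaffected.
CL_new/CL_old = 0.039 + 0.0814 + 0.48 = 0.6004.
AUC ∝ 1/CL: fold-change = 1 / 0.6004 = 1.67.

1.67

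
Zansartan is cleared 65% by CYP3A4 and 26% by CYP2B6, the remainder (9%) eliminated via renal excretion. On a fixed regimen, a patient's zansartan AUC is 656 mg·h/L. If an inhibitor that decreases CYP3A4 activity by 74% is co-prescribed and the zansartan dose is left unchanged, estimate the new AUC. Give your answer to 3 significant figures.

1.26 × 10³ mg·h/L

The CYP3A4 pathway (65% of clearance) drops to 0.26× activity: 0.65 × 0.26 = 0.169.
CYP2B6 (26%) and the residual 9% are unaffected.
CL_new/CL_old = 0.169 + 0.26 + 0.09 = 0.519.
New AUC = baseline ÷ relative clearance = 656 / 0.519 = 1.26 × 10³ mg·h/L.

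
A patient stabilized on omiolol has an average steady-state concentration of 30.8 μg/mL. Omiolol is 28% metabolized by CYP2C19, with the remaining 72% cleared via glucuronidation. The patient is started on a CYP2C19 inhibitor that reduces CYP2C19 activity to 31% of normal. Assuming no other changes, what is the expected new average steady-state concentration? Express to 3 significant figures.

The CYP2C19 pathway (28% of clearance) drops to 0.31× activity: 0.28 × 0.31 = 0.0868.
The remaining 72% of clearance is unaffected.
New clearance relative to baseline: 0.0868 + 0.72 = 0.8068.
New average steady-state concentration = baseline ÷ relative clearance = 30.8 / 0.8068 = 38.2 μg/mL.

38.2 μg/mL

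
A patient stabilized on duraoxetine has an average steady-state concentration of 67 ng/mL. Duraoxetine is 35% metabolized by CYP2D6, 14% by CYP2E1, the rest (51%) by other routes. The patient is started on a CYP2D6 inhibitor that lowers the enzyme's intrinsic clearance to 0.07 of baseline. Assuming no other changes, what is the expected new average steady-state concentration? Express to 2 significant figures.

99 ng/mL

The CYP2D6 pathway (35% of clearance) drops to 0.07× activity: 0.35 × 0.07 = 0.0245.
CYP2E1 (14%) and the residual 51% are unaffected.
Relative clearance = 0.0245 + 0.14 + 0.51 = 0.6745.
With dosing unchanged, average steady-state concentration scales as 1/CL: 67 / 0.6745 = 99 ng/mL.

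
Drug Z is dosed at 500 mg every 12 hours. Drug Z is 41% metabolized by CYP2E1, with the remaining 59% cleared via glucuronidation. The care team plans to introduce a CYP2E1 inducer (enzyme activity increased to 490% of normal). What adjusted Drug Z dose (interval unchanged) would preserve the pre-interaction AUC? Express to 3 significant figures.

1.30 × 10³ mg

CYP2E1: 0.41 × 4.9 = 2.009
Other: 0.59 (unchanged)
Relative clearance = 2.009 + 0.59 = 2.599.
Css,avg = (dose rate)/CL, so holding Css fixed requires dose ∝ CL: 500 × 2.599 = 1.30 × 10³ mg.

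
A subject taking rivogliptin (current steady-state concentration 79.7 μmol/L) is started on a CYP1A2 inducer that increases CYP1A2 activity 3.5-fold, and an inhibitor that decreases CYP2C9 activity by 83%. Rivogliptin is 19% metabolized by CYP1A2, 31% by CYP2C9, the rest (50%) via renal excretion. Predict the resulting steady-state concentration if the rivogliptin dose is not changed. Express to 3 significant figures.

65.5 μmol/L

CYP1A2: 0.19 × 3.5 = 0.665
CYP2C9: 0.31 × 0.17 = 0.0527
Other: 0.5 (unchanged)
CL_new/CL_old = 0.665 + 0.0527 + 0.5 = 1.2177.
Dividing the baseline by the relative clearance: 79.7 / 1.2177 = 65.5 μmol/L.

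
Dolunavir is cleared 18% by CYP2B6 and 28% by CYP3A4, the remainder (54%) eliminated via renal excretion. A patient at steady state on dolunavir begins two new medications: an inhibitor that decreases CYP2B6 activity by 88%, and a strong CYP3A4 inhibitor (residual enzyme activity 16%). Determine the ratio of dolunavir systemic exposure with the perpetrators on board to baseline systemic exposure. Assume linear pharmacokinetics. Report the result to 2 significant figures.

CYP2B6: 0.18 × 0.12 = 0.0216
CYP3A4: 0.28 × 0.16 = 0.0448
Other: 0.54 (unchanged)
New clearance relative to baseline: 0.0216 + 0.0448 + 0.54 = 0.6064.
Systemic exposure ∝ 1/CL: fold-change = 1 / 0.6064 = 1.6.

1.6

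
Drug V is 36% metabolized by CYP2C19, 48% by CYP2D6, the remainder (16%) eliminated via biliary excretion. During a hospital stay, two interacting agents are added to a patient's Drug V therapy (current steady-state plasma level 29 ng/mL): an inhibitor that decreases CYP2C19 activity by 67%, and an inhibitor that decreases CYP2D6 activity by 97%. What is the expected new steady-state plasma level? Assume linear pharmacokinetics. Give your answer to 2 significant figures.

The CYP2C19 pathway (36% of clearance) is reduced to 0.33× activity: 0.36 × 0.33 = 0.1188.
The CYP2D6 pathway (48% of clearance) drops to 0.03× activity: 0.48 × 0.03 = 0.0144.
Non-CYP routes (16%) are unchanged.
CL_new/CL_old = 0.1188 + 0.0144 + 0.16 = 0.2932.
Steady-state plasma level ∝ 1/CL: new value = 29 / 0.2932 = 99 ng/mL.

99 ng/mL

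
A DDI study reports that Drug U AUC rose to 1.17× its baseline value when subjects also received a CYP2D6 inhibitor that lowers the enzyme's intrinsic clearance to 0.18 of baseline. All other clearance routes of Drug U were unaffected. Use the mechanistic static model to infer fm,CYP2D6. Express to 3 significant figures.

Let fm be the CYP2D6 fraction. New clearance relative to baseline = fm × 0.18 + (1 − fm).
AUC ratio = 1 / (new CL fraction), so new CL fraction = 1 / 1.17 = 0.8547.
fm × 0.18 + 1 − fm = 0.8547  ⇒  fm × (0.18 − 1) = −0.1453  ⇒  fm = 0.177.

0.177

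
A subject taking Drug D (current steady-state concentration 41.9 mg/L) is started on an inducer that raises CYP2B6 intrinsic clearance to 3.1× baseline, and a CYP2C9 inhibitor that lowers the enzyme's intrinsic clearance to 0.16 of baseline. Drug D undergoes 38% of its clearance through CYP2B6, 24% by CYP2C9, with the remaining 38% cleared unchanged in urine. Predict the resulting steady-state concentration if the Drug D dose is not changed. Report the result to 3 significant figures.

26.2 mg/L

The CYP2B6 pathway (38% of clearance) rises to 3.1× activity: 0.38 × 3.1 = 1.178.
The CYP2C9 pathway (24% of clearance) is reduced to 0.16× activity: 0.24 × 0.16 = 0.0384.
The remaining 38% of clearance is unaffected.
Relative clearance = 1.178 + 0.0384 + 0.38 = 1.5964.
New steady-state concentration = 41.9 / 1.5964 = 26.2 mg/L (concentration scales inversely with clearance).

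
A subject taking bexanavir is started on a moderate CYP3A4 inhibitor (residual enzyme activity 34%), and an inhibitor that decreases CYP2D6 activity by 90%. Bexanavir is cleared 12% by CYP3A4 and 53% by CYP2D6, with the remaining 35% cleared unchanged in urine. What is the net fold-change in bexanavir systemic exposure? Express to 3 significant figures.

2.25

CYP3A4: 0.12 × 0.34 = 0.0408
CYP2D6: 0.53 × 0.1 = 0.053
Other: 0.35 (unchanged)
Relative clearance = 0.0408 + 0.053 + 0.35 = 0.4438.
Systemic exposure ∝ 1/CL: fold-change = 1 / 0.4438 = 2.25.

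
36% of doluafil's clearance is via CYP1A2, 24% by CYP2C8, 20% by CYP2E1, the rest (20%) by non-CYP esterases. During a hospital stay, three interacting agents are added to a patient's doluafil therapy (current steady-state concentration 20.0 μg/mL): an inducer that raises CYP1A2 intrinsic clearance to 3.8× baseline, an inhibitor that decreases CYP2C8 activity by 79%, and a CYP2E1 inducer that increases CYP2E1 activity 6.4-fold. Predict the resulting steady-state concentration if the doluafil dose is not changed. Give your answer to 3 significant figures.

6.90 μg/mL

The CYP1A2 pathway (36% of clearance) is boosted to 3.8× activity: 0.36 × 3.8 = 1.368.
The CYP2C8 pathway (24% of clearance) falls to 0.21× activity: 0.24 × 0.21 = 0.0504.
The CYP2E1 pathway (20% of clearance) increases to 6.4× activity: 0.2 × 6.4 = 1.28.
The remaining 20% of clearance is unaffected.
Relative clearance = 1.368 + 0.0504 + 1.28 + 0.2 = 2.8984.
Steady-state concentration ∝ 1/CL: new value = 20.0 / 2.8984 = 6.90 μg/mL.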